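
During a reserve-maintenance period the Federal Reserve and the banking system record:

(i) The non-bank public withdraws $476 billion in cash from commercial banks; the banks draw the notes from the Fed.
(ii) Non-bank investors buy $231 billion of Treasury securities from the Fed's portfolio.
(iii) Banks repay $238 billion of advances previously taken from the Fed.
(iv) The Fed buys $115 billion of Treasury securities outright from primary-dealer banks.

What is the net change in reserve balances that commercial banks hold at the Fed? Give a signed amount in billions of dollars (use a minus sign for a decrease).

-$830 billion

Fed balance sheet:
  Assets:      Securities −$116B, Loans to banks −$238B
  Liabilities: Bank reserves −$830B, Currency in circulation +$476B
So the change in reserve balances that commercial banks hold at the Fed is -$830 billion.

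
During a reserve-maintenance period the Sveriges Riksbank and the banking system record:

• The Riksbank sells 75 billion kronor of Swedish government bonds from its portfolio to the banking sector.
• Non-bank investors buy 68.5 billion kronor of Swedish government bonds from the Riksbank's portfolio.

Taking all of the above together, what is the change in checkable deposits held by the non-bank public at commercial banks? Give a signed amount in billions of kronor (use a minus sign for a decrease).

-68.5 billion

OMO sale (to banks) 75 billion kronor: the counterparty is a bank, so public deposits are unchanged → 0.
Asset sale (to non-banks) 68.5 billion kronor: non-bank counterparties' bank balances fall → −68.5B.
Net: 0 − 68.5 = -68.5 billion.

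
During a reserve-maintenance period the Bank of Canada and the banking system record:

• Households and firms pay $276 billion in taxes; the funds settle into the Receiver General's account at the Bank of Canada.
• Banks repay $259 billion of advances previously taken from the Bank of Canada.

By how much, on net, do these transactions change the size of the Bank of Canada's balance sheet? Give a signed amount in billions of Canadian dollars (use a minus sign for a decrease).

-$259 billion

Bank of Canada balance sheet:
  Assets:      Loans to banks −$259B
  Liabilities: Bank reserves −$535B, Government deposits +$276B
Change in total Bank of Canada assets = -$259 billion.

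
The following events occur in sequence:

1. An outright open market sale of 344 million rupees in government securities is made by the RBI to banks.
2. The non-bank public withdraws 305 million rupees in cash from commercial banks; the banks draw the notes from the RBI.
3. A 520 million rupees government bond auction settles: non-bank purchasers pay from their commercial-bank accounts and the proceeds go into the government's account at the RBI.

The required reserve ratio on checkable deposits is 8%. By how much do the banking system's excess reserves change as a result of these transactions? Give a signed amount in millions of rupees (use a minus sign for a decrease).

OMO sale (to banks) 344 million rupees: reserves −344M, deposits 0.
Currency withdrawal 305 million rupees: reserves −305M, deposits −305M.
Government account inflow 520 million rupees: reserves −520M, deposits −520M.
Totals: Δreserves = −1169M, Δdeposits = −825M.
Δrequired reserves = 8% × −825M = −66M.
Δexcess reserves = Δreserves − Δrequired = −1169M − (−66M) = -1103 million.

-1103 million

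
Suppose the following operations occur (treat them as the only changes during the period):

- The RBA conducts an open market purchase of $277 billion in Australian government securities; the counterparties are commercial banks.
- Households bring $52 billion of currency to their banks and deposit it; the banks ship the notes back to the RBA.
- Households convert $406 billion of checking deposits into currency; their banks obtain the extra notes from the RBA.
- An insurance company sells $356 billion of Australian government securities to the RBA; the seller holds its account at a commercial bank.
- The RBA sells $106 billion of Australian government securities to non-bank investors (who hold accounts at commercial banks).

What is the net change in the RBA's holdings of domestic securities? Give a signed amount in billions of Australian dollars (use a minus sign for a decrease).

RBA balance sheet:
  Assets:      Securities +$527B
  Liabilities: Bank reserves +$173B, Currency in circulation +$354B
Commercial banking system:
  Assets:      Reserves at CB +$173B, Securities −$277B
  Liabilities: Checkable deposits −$104B
So the change in the RBA's holdings of domestic securities is +$527 billion.

+$527 billion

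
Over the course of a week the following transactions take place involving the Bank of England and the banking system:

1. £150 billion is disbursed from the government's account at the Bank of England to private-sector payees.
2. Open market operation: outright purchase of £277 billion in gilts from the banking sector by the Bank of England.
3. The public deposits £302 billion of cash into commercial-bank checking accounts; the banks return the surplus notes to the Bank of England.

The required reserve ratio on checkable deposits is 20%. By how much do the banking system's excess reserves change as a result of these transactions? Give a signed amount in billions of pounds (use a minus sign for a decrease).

Government spending £150 billion: reserves +£150B, deposits +£150B.
OMO purchase (from banks) £277 billion: reserves +£277B, deposits 0.
Currency deposit £302 billion: reserves +£302B, deposits +£302B.
Totals: Δreserves = +£729B, Δdeposits = +£452B.
Δrequired reserves = 20% × +£452B = +£90.4B.
Δexcess reserves = Δreserves − Δrequired = +£729B − (+£90.4B) = +£638.6 billion.

+£638.6 billion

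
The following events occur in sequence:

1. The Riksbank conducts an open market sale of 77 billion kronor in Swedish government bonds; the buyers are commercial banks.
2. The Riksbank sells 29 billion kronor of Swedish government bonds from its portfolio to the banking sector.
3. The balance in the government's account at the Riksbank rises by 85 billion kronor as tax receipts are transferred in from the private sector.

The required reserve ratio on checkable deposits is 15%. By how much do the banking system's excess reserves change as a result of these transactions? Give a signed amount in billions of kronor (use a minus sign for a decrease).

OMO sale (to banks) 77 billion kronor: reserves −77B, deposits 0.
OMO sale (to banks) 29 billion kronor: reserves −29B, deposits 0.
Government account inflow 85 billion kronor: reserves −85B, deposits −85B.
Totals: Δreserves = −191B, Δdeposits = −85B.
Δrequired reserves = 15% × −85B = −12.75B.
Δexcess reserves = Δreserves − Δrequired = −191B − (−12.75B) = -178.25 billion.

-178.25 billion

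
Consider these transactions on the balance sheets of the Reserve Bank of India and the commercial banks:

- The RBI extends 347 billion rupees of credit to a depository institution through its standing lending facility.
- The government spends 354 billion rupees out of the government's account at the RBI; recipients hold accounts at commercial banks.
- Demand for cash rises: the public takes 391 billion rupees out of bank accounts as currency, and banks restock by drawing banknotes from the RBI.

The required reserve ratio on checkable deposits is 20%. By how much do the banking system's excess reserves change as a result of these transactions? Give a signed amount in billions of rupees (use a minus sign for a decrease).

+317.4 billion

Discount-window loan 347 billion rupees: reserves +347B, deposits 0.
Government spending 354 billion rupees: reserves +354B, deposits +354B.
Currency withdrawal 391 billion rupees: reserves −391B, deposits −391B.
Totals: Δreserves = +310B, Δdeposits = −37B.
Δrequired reserves = 20% × −37B = −7.4B.
Δexcess reserves = Δreserves − Δrequired = +310B − (−7.4B) = +317.4 billion.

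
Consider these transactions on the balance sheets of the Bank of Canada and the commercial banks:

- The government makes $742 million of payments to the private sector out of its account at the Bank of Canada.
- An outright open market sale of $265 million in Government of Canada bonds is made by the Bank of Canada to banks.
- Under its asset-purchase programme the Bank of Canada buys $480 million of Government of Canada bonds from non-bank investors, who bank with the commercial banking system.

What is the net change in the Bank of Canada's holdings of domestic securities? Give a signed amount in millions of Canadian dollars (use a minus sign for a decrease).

Government spending $742 million: the Bank of Canada's securities portfolio is untouched → 0.
OMO sale (to banks) $265 million: securities removed from the Bank of Canada's portfolio → −$265M.
Asset purchase (from non-banks) $480 million: securities added to the Bank of Canada's portfolio → +$480M.
Net: 0 − 265 + 480 = +$215 million.

+$215 million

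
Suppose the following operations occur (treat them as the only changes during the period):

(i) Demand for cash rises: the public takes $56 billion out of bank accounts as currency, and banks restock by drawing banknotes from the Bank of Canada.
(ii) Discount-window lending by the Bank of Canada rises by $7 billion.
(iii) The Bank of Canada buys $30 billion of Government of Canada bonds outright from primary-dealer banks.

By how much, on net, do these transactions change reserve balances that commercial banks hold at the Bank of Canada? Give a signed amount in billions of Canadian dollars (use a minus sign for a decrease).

-$19 billion

Bank of Canada balance sheet:
  Assets:      Securities +$30B, Loans to banks +$7B
  Liabilities: Bank reserves −$19B, Currency in circulation +$56B
So the change in reserve balances that commercial banks hold at the Bank of Canada is -$19 billion.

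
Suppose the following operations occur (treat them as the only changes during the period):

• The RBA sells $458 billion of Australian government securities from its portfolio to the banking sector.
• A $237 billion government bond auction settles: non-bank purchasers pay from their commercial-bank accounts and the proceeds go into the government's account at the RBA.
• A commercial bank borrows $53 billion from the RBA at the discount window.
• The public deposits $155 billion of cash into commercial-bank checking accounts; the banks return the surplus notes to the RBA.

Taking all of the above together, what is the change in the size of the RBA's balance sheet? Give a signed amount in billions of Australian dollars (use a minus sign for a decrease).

-$405 billion

OMO sale (to banks) $458 billion: an RBA asset is shed → −$458B.
Government account inflow $237 billion: only the composition of liabilities changes → 0.
Discount-window loan $53 billion: an RBA asset is acquired → +$53B.
Currency deposit $155 billion: only the composition of liabilities changes → 0.
Net: −458 + 0 + 53 + 0 = -$405 billion.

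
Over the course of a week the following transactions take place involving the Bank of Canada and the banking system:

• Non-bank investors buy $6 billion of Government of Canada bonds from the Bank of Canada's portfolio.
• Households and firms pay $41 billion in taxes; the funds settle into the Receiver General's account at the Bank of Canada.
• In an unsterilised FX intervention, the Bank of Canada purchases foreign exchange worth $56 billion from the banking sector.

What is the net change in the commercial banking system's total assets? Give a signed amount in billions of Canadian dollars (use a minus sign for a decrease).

Asset sale (to non-banks) $6 billion: bank balance sheets shrink → −$6B.
Government account inflow $41 billion: bank balance sheets shrink → −$41B.
FX purchase $56 billion: just an asset swap on bank balance sheets → 0.
Net: −6 − 41 + 0 = -$47 billion.

-$47 billion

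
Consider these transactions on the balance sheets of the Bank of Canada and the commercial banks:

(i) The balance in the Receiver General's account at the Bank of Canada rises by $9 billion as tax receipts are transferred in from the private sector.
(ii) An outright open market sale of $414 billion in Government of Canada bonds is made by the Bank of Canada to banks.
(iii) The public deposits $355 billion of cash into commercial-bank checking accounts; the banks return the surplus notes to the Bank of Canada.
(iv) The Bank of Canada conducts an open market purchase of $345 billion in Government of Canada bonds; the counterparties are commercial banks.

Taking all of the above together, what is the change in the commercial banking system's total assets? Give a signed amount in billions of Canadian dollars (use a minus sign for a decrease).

+$346 billion

Government account inflow $9 billion: bank balance sheets shrink → −$9B.
OMO sale (to banks) $414 billion: just an asset swap on bank balance sheets → 0.
Currency deposit $355 billion: bank balance sheets expand → +$355B.
OMO purchase (from banks) $345 billion: just an asset swap on bank balance sheets → 0.
Net: −9 + 0 + 355 + 0 = +$346 billion.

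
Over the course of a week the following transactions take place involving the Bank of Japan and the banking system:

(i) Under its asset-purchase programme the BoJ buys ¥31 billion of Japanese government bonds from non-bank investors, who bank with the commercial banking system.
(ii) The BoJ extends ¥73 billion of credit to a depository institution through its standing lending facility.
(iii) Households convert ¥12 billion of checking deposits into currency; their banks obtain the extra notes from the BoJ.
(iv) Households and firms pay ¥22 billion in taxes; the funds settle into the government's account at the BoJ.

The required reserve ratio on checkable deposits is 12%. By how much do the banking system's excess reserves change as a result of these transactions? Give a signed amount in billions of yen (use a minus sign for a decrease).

Asset purchase (from non-banks) ¥31 billion: reserves +¥31B, deposits +¥31B.
Discount-window loan ¥73 billion: reserves +¥73B, deposits 0.
Currency withdrawal ¥12 billion: reserves −¥12B, deposits −¥12B.
Government account inflow ¥22 billion: reserves −¥22B, deposits −¥22B.
Totals: Δreserves = +¥70B, Δdeposits = −¥3B.
Δrequired reserves = 12% × −¥3B = −¥0.36B.
Δexcess reserves = Δreserves − Δrequired = +¥70B − (−¥0.36B) = +¥70.36 billion.

+¥70.36 billion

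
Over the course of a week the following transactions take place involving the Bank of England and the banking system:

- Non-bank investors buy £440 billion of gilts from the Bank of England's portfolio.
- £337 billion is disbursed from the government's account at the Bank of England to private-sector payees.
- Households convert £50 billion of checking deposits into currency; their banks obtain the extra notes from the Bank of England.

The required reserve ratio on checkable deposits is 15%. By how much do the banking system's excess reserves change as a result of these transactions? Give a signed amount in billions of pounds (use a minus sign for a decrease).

-£130.05 billion

Asset sale (to non-banks) £440 billion: reserves −£440B, deposits −£440B.
Government spending £337 billion: reserves +£337B, deposits +£337B.
Currency withdrawal £50 billion: reserves −£50B, deposits −£50B.
Totals: Δreserves = −£153B, Δdeposits = −£153B.
Δrequired reserves = 15% × −£153B = −£22.95B.
Δexcess reserves = Δreserves − Δrequired = −£153B − (−£22.95B) = -£130.05 billion.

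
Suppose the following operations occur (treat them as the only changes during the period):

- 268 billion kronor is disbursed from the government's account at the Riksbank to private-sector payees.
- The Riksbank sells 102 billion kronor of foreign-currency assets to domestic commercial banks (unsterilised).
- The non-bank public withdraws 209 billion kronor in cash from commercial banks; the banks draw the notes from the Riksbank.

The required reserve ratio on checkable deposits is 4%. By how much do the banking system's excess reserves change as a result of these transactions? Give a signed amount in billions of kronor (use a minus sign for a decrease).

Government spending 268 billion kronor: reserves +268B, deposits +268B.
FX sale 102 billion kronor: reserves −102B, deposits 0.
Currency withdrawal 209 billion kronor: reserves −209B, deposits −209B.
Totals: Δreserves = −43B, Δdeposits = +59B.
Δrequired reserves = 4% × +59B = +2.36B.
Δexcess reserves = Δreserves − Δrequired = −43B − (+2.36B) = -45.36 billion.

-45.36 billion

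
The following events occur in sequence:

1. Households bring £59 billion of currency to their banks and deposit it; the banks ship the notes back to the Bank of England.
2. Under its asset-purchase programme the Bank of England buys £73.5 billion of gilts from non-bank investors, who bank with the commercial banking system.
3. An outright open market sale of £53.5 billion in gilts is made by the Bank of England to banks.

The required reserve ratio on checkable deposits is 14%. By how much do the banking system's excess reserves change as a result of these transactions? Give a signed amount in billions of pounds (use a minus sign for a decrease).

+£60.45 billion

Currency deposit £59 billion: reserves +£59B, deposits +£59B.
Asset purchase (from non-banks) £73.5 billion: reserves +£73.5B, deposits +£73.5B.
OMO sale (to banks) £53.5 billion: reserves −£53.5B, deposits 0.
Totals: Δreserves = +£79B, Δdeposits = +£132.5B.
Δrequired reserves = 14% × +£132.5B = +£18.55B.
Δexcess reserves = Δreserves − Δrequired = +£79B − (+£18.55B) = +£60.45 billion.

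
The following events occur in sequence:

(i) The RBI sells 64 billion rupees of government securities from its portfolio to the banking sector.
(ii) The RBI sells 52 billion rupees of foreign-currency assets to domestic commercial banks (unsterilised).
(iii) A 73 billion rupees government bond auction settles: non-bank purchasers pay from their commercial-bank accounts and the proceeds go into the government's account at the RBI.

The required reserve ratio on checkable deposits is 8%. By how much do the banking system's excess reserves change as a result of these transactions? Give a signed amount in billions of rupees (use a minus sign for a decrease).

-183.16 billion

OMO sale (to banks) 64 billion rupees: reserves −64B, deposits 0.
FX sale 52 billion rupees: reserves −52B, deposits 0.
Government account inflow 73 billion rupees: reserves −73B, deposits −73B.
Totals: Δreserves = −189B, Δdeposits = −73B.
Δrequired reserves = 8% × −73B = −5.84B.
Δexcess reserves = Δreserves − Δrequired = −189B − (−5.84B) = -183.16 billion.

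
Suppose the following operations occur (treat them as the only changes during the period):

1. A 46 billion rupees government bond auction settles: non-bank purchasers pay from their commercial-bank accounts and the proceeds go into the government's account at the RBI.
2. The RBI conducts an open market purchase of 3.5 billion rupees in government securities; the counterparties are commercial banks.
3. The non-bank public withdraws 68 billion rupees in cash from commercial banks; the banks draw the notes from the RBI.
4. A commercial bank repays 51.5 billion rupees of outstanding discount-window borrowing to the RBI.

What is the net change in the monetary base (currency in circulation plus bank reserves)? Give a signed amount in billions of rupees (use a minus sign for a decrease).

-94 billion

Government account inflow 46 billion rupees: reserves shift to a non-base liability → −46B.
OMO purchase (from banks) 3.5 billion rupees: RBI balance sheet expands → +3.5B.
Currency withdrawal 68 billion rupees: just a shift between currency and reserves — both are base money → 0.
Discount-window repayment 51.5 billion rupees: RBI balance sheet contracts → −51.5B.
Net: −46 + 3.5 + 0 − 51.5 = -94 billion.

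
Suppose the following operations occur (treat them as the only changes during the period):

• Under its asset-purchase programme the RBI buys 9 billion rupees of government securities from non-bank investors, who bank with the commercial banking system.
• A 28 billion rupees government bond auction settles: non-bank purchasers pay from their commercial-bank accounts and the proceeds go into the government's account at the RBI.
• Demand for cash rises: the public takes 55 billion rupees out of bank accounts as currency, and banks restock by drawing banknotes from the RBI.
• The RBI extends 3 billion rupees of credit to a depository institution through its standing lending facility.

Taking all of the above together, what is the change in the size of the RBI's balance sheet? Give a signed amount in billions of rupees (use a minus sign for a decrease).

Asset purchase (from non-banks) 9 billion rupees: an RBI asset is acquired → +9B.
Government account inflow 28 billion rupees: only the composition of liabilities changes → 0.
Currency withdrawal 55 billion rupees: only the composition of liabilities changes → 0.
Discount-window loan 3 billion rupees: an RBI asset is acquired → +3B.
Net: 9 + 0 + 0 + 3 = +12 billion.

+12 billion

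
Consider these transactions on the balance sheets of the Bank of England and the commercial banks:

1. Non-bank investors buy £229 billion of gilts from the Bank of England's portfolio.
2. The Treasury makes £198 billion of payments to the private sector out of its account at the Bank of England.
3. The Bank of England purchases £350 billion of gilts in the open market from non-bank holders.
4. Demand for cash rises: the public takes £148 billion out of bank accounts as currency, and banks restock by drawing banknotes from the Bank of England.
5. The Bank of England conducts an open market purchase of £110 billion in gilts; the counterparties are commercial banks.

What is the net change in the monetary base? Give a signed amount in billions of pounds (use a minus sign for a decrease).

+£429 billion

Bank of England balance sheet:
  Assets:      Securities +£231B
  Liabilities: Bank reserves +£281B, Currency in circulation +£148B, Government deposits −£198B
Monetary base = currency + reserves: +£148B + (+£281B) = +£429 billion.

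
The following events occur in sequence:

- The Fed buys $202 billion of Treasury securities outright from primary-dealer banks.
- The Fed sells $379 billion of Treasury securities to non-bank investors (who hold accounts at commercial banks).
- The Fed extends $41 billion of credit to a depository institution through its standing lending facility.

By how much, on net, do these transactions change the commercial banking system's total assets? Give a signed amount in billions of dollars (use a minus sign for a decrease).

OMO purchase (from banks) $202 billion: just an asset swap on bank balance sheets → 0.
Asset sale (to non-banks) $379 billion: bank balance sheets shrink → −$379B.
Discount-window loan $41 billion: bank balance sheets expand → +$41B.
Net: 0 − 379 + 41 = -$338 billion.

-$338 billion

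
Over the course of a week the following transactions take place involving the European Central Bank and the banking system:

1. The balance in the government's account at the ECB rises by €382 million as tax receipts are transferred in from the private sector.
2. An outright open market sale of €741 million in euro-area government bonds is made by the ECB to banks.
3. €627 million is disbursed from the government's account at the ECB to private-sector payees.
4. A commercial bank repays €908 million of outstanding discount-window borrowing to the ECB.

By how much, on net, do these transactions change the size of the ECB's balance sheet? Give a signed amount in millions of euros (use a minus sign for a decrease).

-€1649 million

Government account inflow €382 million: only the composition of liabilities changes → 0.
OMO sale (to banks) €741 million: an ECB asset is shed → −€741M.
Government spending €627 million: only the composition of liabilities changes → 0.
Discount-window repayment €908 million: an ECB asset is shed → −€908M.
Net: 0 − 741 + 0 − 908 = -€1649 million.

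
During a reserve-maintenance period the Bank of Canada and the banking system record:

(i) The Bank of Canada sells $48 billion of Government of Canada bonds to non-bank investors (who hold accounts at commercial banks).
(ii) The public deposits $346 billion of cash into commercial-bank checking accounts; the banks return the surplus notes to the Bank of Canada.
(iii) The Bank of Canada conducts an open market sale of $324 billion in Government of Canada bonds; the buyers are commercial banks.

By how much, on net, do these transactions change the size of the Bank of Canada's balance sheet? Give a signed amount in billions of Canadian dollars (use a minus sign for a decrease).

-$372 billion

Asset sale (to non-banks) $48 billion: a Bank of Canada asset is shed → −$48B.
Currency deposit $346 billion: only the composition of liabilities changes → 0.
OMO sale (to banks) $324 billion: a Bank of Canada asset is shed → −$324B.
Net: −48 + 0 − 324 = -$372 billion.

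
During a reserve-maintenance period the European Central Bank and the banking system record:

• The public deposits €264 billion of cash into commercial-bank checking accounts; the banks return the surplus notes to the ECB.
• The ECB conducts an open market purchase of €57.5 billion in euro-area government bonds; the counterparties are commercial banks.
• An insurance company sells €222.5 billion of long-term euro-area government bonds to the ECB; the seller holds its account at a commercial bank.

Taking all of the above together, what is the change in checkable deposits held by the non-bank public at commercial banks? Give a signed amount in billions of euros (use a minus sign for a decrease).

+€486.5 billion

ECB balance sheet:
  Assets:      Securities +€280B
  Liabilities: Bank reserves +€544B, Currency in circulation −€264B
Commercial banking system:
  Assets:      Reserves at CB +€544B, Securities −€57.5B
  Liabilities: Checkable deposits +€486.5B
So the change in checkable deposits held by the non-bank public at commercial banks is +€486.5 billion.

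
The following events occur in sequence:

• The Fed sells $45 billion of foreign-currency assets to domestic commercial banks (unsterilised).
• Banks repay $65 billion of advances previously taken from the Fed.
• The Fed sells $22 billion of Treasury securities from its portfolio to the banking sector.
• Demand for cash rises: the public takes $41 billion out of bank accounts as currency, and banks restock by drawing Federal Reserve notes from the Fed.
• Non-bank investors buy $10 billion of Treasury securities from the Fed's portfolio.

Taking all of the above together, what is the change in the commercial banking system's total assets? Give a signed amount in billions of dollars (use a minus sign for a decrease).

-$116 billion

FX sale $45 billion: just an asset swap on bank balance sheets → 0.
Discount-window repayment $65 billion: bank balance sheets shrink → −$65B.
OMO sale (to banks) $22 billion: just an asset swap on bank balance sheets → 0.
Currency withdrawal $41 billion: bank balance sheets shrink → −$41B.
Asset sale (to non-banks) $10 billion: bank balance sheets shrink → −$10B.
Net: 0 − 65 + 0 − 41 − 10 = -$116 billion.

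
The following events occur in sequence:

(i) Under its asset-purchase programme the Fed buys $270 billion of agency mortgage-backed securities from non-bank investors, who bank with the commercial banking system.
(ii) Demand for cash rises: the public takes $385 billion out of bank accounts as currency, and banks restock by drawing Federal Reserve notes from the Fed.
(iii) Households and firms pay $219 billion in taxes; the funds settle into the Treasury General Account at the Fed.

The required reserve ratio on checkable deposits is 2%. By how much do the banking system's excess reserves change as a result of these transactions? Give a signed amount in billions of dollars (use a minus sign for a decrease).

Asset purchase (from non-banks) $270 billion: reserves +$270B, deposits +$270B.
Currency withdrawal $385 billion: reserves −$385B, deposits −$385B.
Government account inflow $219 billion: reserves −$219B, deposits −$219B.
Totals: Δreserves = −$334B, Δdeposits = −$334B.
Δrequired reserves = 2% × −$334B = −$6.68B.
Δexcess reserves = Δreserves − Δrequired = −$334B − (−$6.68B) = -$327.32 billion.

-$327.32 billion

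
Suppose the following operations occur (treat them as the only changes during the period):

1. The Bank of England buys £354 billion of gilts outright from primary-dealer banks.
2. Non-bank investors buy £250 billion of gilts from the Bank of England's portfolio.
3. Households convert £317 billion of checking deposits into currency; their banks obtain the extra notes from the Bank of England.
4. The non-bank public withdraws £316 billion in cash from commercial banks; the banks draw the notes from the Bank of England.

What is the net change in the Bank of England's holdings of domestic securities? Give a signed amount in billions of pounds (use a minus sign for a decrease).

OMO purchase (from banks) £354 billion: securities added to the Bank of England's portfolio → +£354B.
Asset sale (to non-banks) £250 billion: securities removed from the Bank of England's portfolio → −£250B.
Currency withdrawal £317 billion: the Bank of England's securities portfolio is untouched → 0.
Currency withdrawal £316 billion: the Bank of England's securities portfolio is untouched → 0.
Net: 354 − 250 + 0 + 0 = +£104 billion.

+£104 billion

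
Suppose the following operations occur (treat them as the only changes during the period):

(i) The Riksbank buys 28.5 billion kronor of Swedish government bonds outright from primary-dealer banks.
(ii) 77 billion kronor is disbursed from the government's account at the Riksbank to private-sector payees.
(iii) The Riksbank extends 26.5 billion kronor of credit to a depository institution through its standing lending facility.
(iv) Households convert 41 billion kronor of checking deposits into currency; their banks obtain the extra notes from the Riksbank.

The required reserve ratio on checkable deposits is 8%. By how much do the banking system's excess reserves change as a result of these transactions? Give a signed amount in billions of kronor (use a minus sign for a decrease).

+88.12 billion

OMO purchase (from banks) 28.5 billion kronor: reserves +28.5B, deposits 0.
Government spending 77 billion kronor: reserves +77B, deposits +77B.
Discount-window loan 26.5 billion kronor: reserves +26.5B, deposits 0.
Currency withdrawal 41 billion kronor: reserves −41B, deposits −41B.
Totals: Δreserves = +91B, Δdeposits = +36B.
Δrequired reserves = 8% × +36B = +2.88B.
Δexcess reserves = Δreserves − Δrequired = +91B − (+2.88B) = +88.12 billion.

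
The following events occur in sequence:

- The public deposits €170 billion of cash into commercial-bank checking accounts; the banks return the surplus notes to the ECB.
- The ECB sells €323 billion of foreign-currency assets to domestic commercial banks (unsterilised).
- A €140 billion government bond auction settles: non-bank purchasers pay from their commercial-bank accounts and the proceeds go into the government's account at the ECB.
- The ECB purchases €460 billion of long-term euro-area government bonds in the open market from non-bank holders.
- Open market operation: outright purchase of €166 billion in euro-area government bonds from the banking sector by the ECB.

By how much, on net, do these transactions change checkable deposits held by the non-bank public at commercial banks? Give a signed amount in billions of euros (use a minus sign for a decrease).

+€490 billion

ECB balance sheet:
  Assets:      Securities +€626B, Foreign assets −€323B
  Liabilities: Bank reserves +€333B, Currency in circulation −€170B, Government deposits +€140B
Commercial banking system:
  Assets:      Reserves at CB +€333B, Securities −€166B, Foreign assets +€323B
  Liabilities: Checkable deposits +€490B
So the change in checkable deposits held by the non-bank public at commercial banks is +€490 billion.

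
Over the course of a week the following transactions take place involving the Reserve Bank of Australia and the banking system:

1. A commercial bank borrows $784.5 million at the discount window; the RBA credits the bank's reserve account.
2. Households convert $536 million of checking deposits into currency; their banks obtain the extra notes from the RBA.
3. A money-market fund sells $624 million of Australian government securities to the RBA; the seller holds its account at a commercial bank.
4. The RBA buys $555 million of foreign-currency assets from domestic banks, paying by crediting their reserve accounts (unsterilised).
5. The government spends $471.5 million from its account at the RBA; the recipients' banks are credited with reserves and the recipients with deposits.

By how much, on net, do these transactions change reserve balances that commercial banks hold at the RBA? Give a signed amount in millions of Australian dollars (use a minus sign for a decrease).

+$1899 million

RBA balance sheet:
  Assets:      Securities +$624M, Loans to banks +$784.5M, Foreign assets +$555M
  Liabilities: Bank reserves +$1899M, Currency in circulation +$536M, Government deposits −$471.5M
So the change in reserve balances that commercial banks hold at the RBA is +$1899 million.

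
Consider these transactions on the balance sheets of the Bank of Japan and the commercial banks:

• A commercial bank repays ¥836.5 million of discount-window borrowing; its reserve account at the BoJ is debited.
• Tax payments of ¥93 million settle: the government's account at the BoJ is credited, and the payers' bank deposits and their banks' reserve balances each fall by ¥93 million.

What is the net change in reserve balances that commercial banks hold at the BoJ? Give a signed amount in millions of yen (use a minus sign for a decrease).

Discount-window repayment ¥836.5 million: repayment is debited from reserves → −¥836.5M.
Government account inflow ¥93 million: funds move from bank reserves into the government account → −¥93M.
Net: −836.5 − 93 = -¥929.5 million.

-¥929.5 million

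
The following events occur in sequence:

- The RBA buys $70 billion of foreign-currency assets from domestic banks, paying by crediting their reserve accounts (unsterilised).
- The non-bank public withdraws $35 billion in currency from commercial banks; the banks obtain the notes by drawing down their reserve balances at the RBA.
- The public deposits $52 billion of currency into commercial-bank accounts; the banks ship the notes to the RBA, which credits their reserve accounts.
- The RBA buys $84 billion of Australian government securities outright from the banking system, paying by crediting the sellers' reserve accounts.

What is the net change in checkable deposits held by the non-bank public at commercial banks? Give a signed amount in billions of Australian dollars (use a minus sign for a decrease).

RBA balance sheet:
  Assets:      Securities +$84B, Foreign assets +$70B
  Liabilities: Bank reserves +$171B, Currency in circulation −$17B
Commercial banking system:
  Assets:      Reserves at CB +$171B, Securities −$84B, Foreign assets −$70B
  Liabilities: Checkable deposits +$17B
So the change in checkable deposits held by the non-bank public at commercial banks is +$17 billion.

+$17 billion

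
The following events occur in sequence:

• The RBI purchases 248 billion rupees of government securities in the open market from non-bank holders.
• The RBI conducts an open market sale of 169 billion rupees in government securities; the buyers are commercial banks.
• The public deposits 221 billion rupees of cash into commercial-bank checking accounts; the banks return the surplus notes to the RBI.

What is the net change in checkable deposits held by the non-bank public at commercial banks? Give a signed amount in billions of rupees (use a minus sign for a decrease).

+469 billion

Asset purchase (from non-banks) 248 billion rupees: non-bank counterparties' bank balances rise → +248B.
OMO sale (to banks) 169 billion rupees: the counterparty is a bank, so public deposits are unchanged → 0.
Currency deposit 221 billion rupees: non-bank counterparties' bank balances rise → +221B.
Net: 248 + 0 + 221 = +469 billion.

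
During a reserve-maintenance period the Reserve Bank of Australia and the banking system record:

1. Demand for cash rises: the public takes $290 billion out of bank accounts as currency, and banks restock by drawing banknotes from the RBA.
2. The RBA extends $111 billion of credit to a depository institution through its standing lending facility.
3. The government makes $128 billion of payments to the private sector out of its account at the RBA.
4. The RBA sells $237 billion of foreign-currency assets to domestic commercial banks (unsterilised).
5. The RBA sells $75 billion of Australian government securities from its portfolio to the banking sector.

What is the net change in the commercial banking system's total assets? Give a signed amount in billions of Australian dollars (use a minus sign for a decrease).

Currency withdrawal $290 billion: bank balance sheets shrink → −$290B.
Discount-window loan $111 billion: bank balance sheets expand → +$111B.
Government spending $128 billion: bank balance sheets expand → +$128B.
FX sale $237 billion: just an asset swap on bank balance sheets → 0.
OMO sale (to banks) $75 billion: just an asset swap on bank balance sheets → 0.
Net: −290 + 111 + 128 + 0 + 0 = -$51 billion.

-$51 billion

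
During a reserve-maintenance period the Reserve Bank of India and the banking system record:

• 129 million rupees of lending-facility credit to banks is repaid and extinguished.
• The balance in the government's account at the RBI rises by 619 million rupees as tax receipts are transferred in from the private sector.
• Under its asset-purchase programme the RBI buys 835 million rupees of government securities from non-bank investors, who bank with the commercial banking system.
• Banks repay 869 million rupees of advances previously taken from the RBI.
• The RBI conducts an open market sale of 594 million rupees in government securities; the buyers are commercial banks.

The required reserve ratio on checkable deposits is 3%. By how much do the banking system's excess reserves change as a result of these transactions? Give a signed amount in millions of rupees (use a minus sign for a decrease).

Discount-window repayment 129 million rupees: reserves −129M, deposits 0.
Government account inflow 619 million rupees: reserves −619M, deposits −619M.
Asset purchase (from non-banks) 835 million rupees: reserves +835M, deposits +835M.
Discount-window repayment 869 million rupees: reserves −869M, deposits 0.
OMO sale (to banks) 594 million rupees: reserves −594M, deposits 0.
Totals: Δreserves = −1376M, Δdeposits = +216M.
Δrequired reserves = 3% × +216M = +6.48M.
Δexcess reserves = Δreserves − Δrequired = −1376M − (+6.48M) = -1382.48 million.

-1382.48 million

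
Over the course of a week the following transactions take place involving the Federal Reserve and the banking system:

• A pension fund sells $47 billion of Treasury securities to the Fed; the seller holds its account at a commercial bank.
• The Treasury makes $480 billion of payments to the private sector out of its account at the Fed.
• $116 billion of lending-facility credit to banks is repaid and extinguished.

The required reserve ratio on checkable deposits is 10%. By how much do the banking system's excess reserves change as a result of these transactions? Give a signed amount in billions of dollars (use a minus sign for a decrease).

Asset purchase (from non-banks) $47 billion: reserves +$47B, deposits +$47B.
Government spending $480 billion: reserves +$480B, deposits +$480B.
Discount-window repayment $116 billion: reserves −$116B, deposits 0.
Totals: Δreserves = +$411B, Δdeposits = +$527B.
Δrequired reserves = 10% × +$527B = +$52.7B.
Δexcess reserves = Δreserves − Δrequired = +$411B − (+$52.7B) = +$358.3 billion.

+$358.3 billion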